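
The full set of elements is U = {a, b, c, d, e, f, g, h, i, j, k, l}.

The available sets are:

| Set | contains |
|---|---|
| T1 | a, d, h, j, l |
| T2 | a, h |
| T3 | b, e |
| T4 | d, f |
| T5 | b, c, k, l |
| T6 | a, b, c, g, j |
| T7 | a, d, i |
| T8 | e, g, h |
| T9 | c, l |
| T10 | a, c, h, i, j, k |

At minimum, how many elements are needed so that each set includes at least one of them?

4

Take T = {b, d, h, l}. Each listed set contains at least one of these, so T is a hitting set of size 4.
The sets T2, T3, T4, T9 are pairwise disjoint, so any hitting set needs a separate element for each — at least 4. Hence 4 is optimal.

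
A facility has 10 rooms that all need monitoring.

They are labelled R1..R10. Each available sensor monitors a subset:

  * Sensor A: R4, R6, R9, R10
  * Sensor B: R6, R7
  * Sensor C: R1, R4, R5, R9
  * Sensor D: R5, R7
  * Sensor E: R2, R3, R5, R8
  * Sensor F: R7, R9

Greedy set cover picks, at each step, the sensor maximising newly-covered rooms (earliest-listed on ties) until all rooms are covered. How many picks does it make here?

Greedy: pick A (covers 4 new) → pick E (covers 4 new) → pick B (covers 1 new) → pick C (covers 1 new). Total picks: 4.

4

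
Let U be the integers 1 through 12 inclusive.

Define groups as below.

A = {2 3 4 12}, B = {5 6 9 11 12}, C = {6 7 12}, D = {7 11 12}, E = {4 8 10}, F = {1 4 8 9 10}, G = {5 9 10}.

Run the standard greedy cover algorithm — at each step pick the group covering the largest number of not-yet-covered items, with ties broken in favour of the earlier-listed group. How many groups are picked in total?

4

Greedy: pick B (covers 5 new) → pick F (covers 4 new) → pick A (covers 2 new) → pick C (covers 1 new). Total picks: 4.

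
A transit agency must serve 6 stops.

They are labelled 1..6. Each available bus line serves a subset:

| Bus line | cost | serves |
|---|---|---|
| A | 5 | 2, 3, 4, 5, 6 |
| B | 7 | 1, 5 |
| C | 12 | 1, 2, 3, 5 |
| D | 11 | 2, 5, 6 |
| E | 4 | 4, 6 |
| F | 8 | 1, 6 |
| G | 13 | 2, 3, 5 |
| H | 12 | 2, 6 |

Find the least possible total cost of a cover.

12

A, B together cover every stop (A ∪ B = {1, 2, 3, 4, 5, 6}); total cost 5 + 7 = 12.
No covering selection has total cost below 12.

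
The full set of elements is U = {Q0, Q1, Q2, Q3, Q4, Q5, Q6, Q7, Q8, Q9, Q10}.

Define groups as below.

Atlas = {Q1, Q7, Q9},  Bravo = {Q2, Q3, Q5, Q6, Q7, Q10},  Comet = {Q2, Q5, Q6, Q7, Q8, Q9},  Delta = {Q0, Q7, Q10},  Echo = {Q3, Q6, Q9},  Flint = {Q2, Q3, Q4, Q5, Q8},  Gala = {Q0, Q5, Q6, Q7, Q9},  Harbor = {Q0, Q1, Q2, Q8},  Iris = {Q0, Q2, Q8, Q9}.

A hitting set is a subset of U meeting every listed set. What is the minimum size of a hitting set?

Take H = {Q0, Q2, Q9}. Each listed group contains at least one of these, so H is a hitting set of size 3.
No choice of 2 elements meets every group, so 3 is the minimum.

3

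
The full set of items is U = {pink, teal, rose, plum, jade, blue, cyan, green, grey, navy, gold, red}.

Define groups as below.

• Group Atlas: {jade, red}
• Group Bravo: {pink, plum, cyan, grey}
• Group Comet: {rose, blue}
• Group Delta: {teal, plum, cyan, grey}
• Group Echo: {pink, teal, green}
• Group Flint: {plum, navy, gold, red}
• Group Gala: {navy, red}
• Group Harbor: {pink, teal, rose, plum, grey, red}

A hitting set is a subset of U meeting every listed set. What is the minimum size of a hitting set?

The 4 items {pink, rose, plum, red} hit every group.
No choice of 3 items meets every group, so 4 is the minimum.

4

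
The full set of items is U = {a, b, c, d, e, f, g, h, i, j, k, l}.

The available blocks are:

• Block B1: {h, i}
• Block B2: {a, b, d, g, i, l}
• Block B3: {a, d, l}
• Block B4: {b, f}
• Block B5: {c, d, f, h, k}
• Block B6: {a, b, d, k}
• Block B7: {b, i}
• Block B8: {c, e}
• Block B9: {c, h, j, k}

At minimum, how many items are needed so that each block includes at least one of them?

4

Take T = {c, d, f, i}. Each listed block contains at least one of these, so T is a hitting set of size 4.
The blocks B1, B3, B4, B8 are pairwise disjoint, so any hitting set needs a separate item for each — at least 4. Hence 4 is optimal.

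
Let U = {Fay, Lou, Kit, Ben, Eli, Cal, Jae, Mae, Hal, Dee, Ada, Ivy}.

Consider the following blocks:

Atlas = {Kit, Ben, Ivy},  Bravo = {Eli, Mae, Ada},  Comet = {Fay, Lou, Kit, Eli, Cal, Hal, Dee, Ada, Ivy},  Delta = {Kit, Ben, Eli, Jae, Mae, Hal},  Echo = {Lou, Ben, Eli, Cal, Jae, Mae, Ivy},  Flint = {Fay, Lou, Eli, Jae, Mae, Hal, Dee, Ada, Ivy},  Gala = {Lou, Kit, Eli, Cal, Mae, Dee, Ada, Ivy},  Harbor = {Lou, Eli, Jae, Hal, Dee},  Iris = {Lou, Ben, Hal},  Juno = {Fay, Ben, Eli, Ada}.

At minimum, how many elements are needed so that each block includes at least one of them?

2

Take H = {Ben, Eli}. Each listed block contains at least one of these, so H is a hitting set of size 2.
The blocks Atlas, Bravo are pairwise disjoint, so any hitting set needs a separate element for each — at least 2. Hence 2 is optimal.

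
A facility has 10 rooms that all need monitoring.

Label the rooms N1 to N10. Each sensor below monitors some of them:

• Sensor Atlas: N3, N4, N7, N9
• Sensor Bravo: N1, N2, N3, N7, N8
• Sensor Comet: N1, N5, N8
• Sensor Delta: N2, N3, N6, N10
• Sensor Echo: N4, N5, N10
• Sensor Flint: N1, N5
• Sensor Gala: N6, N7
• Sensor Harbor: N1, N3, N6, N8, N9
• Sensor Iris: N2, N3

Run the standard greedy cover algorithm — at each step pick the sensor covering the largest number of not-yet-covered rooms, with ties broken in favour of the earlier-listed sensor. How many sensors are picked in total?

Greedy: pick Bravo (covers 5 new) → pick Echo (covers 3 new) → pick Harbor (covers 2 new). Total picks: 3.

3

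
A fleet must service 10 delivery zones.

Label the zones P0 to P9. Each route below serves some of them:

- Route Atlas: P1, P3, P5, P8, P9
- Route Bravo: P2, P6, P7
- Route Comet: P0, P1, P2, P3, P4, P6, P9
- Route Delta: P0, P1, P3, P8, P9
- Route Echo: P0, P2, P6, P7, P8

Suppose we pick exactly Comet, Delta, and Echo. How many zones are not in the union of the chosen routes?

1

Union of Comet, Delta, Echo = {P0, P1, P2, P3, P4, P6, P7, P8, P9}.
Not covered: P5 — 1 zone.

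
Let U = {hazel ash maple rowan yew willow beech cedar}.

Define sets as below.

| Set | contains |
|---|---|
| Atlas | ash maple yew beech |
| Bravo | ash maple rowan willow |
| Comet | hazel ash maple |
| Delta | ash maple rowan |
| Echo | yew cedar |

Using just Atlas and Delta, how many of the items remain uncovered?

3

Union of Atlas, Delta = {ash, maple, rowan, yew, beech}.
Not covered: hazel, willow, cedar — 3 items.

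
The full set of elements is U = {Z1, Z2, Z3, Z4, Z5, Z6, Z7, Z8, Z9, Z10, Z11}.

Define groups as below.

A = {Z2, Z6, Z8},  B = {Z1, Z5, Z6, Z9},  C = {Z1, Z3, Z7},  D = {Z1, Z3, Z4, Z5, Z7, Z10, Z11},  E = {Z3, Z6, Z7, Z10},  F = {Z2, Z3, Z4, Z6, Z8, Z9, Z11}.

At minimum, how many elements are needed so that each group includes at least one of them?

2

The 2 elements {Z6, Z7} hit every group.
The groups A, C are pairwise disjoint, so any hitting set needs a separate element for each — at least 2. Hence 2 is optimal.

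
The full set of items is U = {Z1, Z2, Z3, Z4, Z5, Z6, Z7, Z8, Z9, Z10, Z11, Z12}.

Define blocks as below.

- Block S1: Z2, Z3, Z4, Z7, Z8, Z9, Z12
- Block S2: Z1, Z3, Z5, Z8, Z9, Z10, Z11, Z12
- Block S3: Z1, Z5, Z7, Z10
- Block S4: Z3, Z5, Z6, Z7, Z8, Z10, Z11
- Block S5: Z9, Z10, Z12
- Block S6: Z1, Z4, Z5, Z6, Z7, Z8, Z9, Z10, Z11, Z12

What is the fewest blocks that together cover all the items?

S1 and S6 cover everything between them: the union {Z1, Z2, Z3, Z4, Z5, Z6, Z7, Z8, Z9, Z10, Z11, Z12} is all of U.
No single block has all 12 items (the largest, S6, has 10), so 2 is optimal.

2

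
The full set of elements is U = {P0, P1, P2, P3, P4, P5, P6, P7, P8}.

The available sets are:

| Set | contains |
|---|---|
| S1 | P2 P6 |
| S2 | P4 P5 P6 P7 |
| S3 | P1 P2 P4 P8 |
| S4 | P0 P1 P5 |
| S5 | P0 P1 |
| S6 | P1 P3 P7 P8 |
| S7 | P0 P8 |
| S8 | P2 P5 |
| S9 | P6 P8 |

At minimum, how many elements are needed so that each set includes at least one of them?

4

H = {P0, P2, P5, P8} meets every set (each contains at least one member of H), and |H| = 4.
No choice of 3 elements meets every set, so 4 is the minimum.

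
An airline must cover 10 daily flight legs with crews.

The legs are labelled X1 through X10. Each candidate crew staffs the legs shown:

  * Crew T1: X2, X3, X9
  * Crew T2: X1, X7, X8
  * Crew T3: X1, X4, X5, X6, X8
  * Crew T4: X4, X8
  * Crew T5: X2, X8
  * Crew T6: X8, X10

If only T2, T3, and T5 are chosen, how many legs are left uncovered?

3

Union of T2, T3, T5 = {X1, X2, X4, X5, X6, X7, X8}.
Not covered: X3, X9, X10 — 3 legs.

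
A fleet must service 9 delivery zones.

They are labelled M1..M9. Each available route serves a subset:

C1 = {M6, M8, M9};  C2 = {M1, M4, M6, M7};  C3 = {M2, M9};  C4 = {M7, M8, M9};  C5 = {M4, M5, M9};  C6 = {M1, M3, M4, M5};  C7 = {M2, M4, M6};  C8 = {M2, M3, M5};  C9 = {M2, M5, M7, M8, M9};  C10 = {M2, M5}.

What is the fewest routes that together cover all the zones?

3

C2 and C8 and C9 together: C2 ∪ C8 ∪ C9 = {M1, M2, M3, M4, M5, M6, M7, M8, M9} — every zone is covered.
No 2 of the 10 routes cover everything (all 45 combinations miss at least one zone), so 3 is optimal.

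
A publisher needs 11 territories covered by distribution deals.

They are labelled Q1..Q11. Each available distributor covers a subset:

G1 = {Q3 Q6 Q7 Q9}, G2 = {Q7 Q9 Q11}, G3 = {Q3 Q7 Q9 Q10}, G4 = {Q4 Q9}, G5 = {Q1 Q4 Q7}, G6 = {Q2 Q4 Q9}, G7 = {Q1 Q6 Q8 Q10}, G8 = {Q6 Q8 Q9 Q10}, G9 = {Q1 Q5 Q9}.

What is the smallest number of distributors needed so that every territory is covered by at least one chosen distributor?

Take {G2, G3, G6, G8, G9}. Their union is {Q1, Q2, Q3, Q4, Q5, Q6, Q7, Q8, Q9, Q10, Q11}, which is all 11 territories.
No 4 of the 9 distributors cover everything (all 126 combinations miss at least one territory), so 5 is optimal.

5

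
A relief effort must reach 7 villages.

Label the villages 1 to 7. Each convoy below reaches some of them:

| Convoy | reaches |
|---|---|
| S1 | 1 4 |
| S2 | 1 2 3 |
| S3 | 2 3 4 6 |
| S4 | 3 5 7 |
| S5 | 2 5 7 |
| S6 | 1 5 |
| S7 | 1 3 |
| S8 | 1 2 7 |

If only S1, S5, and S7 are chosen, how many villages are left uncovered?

1

Union of S1, S5, S7 = {1, 2, 3, 4, 5, 7}.
Not covered: 6 — 1 village.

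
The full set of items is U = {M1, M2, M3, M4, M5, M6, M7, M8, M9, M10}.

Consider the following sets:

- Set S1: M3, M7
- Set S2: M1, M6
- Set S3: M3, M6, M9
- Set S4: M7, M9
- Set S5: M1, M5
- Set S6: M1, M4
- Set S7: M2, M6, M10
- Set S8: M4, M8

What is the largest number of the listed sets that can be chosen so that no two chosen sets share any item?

S1, S5, S7, S8 are pairwise disjoint (S1={M3,M7}; S5={M1,M5}; S7={M2,M6,M10}; S8={M4,M8}).
Every remaining set overlaps one of these, and no 5 of the listed sets are pairwise disjoint, so 4 is the maximum.

4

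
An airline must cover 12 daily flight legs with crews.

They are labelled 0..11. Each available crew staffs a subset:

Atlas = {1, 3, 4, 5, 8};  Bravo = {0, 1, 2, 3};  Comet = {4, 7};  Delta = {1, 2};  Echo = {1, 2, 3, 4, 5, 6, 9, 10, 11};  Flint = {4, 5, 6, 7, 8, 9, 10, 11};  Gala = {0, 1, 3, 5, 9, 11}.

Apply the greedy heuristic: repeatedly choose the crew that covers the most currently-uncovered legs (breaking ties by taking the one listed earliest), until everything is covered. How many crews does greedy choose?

3

Greedy: pick Echo (covers 9 new) → pick Flint (covers 2 new) → pick Bravo (covers 1 new). Total picks: 3.
(The true minimum cover uses only 2 crews, so greedy is not optimal here.)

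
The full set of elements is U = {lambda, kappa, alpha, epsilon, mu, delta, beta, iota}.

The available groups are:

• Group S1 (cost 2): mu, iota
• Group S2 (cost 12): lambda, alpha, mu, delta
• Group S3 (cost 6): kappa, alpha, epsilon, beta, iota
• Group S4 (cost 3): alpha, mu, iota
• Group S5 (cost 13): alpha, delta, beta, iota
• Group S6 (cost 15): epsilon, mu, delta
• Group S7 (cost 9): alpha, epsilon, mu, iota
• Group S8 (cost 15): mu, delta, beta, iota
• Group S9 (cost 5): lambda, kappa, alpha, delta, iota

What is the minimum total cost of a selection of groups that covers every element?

13

S1, S3, S9 together cover every element (S1 ∪ S3 ∪ S9 = {lambda, kappa, alpha, epsilon, mu, delta, beta, iota}); total cost 2 + 6 + 5 = 13.
No covering selection has total cost below 13.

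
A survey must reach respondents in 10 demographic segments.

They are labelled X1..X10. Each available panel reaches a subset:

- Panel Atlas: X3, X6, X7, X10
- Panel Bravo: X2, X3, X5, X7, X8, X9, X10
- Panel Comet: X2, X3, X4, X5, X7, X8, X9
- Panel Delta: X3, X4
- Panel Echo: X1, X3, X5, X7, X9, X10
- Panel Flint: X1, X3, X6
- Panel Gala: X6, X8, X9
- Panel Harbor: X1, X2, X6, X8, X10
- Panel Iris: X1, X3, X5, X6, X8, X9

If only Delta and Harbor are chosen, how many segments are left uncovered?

Union of Delta, Harbor = {X1, X2, X3, X4, X6, X8, X10}.
Not covered: X5, X7, X9 — 3 segments.

3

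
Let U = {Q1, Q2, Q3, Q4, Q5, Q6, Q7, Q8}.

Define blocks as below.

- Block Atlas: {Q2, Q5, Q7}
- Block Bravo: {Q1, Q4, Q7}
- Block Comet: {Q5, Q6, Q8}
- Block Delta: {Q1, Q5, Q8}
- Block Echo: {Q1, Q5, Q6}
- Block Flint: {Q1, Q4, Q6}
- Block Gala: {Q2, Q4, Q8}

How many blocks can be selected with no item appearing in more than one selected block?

Echo, Gala are pairwise disjoint (Echo={Q1,Q5,Q6}; Gala={Q2,Q4,Q8}).
Every remaining block overlaps one of these, and no 3 of the listed blocks are pairwise disjoint, so 2 is the maximum.

2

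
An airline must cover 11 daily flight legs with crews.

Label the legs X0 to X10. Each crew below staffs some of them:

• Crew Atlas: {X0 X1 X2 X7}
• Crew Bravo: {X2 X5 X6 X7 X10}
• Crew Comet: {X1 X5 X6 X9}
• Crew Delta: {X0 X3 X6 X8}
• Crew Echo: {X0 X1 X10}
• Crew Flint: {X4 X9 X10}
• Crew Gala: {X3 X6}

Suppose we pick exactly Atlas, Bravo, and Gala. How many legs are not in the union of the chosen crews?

3

Union of Atlas, Bravo, Gala = {X0, X1, X2, X3, X5, X6, X7, X10}.
Not covered: X4, X8, X9 — 3 legs.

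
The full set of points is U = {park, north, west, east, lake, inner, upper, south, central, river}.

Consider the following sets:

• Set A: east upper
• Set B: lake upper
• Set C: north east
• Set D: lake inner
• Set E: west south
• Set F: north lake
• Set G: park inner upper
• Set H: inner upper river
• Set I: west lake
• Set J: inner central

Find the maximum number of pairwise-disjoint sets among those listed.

4

A, E, F, J are pairwise disjoint (A={east,upper}; E={west,south}; F={north,lake}; J={inner,central}).
Every remaining set overlaps one of these, and no 5 of the listed sets are pairwise disjoint, so 4 is the maximum.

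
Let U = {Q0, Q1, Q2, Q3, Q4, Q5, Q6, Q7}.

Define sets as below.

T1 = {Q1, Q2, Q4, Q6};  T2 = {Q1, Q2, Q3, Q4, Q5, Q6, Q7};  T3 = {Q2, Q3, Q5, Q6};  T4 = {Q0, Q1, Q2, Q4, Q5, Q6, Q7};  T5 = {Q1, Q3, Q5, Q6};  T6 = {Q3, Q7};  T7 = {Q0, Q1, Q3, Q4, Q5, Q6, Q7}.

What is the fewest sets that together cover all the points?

T2 and T7 together: T2 ∪ T7 = {Q0, Q1, Q2, Q3, Q4, Q5, Q6, Q7} — every point is covered.
No single set has all 8 points (the largest, T2, has 7), so 2 is optimal.

2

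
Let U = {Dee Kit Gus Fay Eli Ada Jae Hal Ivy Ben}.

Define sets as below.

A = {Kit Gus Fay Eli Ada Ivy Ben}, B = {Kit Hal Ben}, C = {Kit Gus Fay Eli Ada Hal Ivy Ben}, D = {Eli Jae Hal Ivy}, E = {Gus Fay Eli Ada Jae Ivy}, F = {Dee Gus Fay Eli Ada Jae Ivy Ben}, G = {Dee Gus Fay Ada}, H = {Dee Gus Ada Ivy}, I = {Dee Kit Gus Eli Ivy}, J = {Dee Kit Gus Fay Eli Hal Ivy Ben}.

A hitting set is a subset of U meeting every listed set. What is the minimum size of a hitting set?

Take T = {Gus, Hal}. Each listed set contains at least one of these, so T is a hitting set of size 2.
The sets D, G are pairwise disjoint, so any hitting set needs a separate point for each — at least 2. Hence 2 is optimal.

2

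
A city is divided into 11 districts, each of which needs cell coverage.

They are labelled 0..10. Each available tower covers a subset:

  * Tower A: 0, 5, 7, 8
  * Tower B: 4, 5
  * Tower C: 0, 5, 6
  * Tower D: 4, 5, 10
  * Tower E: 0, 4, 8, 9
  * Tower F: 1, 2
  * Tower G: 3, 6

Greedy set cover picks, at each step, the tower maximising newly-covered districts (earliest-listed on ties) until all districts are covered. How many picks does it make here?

Greedy: pick A (covers 4 new) → pick D (covers 2 new) → pick F (covers 2 new) → pick G (covers 2 new) → pick E (covers 1 new). Total picks: 5.

5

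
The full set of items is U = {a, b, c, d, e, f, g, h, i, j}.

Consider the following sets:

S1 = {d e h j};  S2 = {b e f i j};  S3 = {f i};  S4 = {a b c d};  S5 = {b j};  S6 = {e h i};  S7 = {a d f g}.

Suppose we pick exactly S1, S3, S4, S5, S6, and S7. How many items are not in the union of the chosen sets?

Union of S1, S3, S4, S5, S6, S7 = {a, b, c, d, e, f, g, h, i, j} — that's every item, so 0 are uncovered.

0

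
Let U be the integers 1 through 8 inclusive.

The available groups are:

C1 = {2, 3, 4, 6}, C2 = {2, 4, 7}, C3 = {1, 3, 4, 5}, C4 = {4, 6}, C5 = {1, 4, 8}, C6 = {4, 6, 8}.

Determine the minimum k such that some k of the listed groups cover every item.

C2 and C3 and C6 together: C2 ∪ C3 ∪ C6 = {1, 2, 3, 4, 5, 6, 7, 8} — every item is covered.
Only C3 contains 5, so C3 is forced; the remaining 4 items need at least 2 more groups (each remaining group adds at most 2) — so at least 3 groups are needed, and 3 is optimal.

3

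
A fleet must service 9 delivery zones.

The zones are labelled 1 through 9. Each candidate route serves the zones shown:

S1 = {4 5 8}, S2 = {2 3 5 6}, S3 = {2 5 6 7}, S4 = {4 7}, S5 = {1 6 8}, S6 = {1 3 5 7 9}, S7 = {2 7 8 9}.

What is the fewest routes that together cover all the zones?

S1 and S3 and S6 together: S1 ∪ S3 ∪ S6 = {1, 2, 3, 4, 5, 6, 7, 8, 9} — every zone is covered.
No 2 of the 7 routes cover everything (all 21 combinations miss at least one zone), so 3 is optimal.

3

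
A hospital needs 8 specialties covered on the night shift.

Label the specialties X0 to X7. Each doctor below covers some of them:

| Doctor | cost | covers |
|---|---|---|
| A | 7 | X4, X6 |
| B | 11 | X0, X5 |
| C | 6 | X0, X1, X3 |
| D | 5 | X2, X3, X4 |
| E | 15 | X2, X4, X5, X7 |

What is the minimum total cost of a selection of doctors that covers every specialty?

28

A, C, E together cover every specialty (A ∪ C ∪ E = {X0, X1, X2, X3, X4, X5, X6, X7}); total cost 7 + 6 + 15 = 28.
The greedy pick D, C, A, E costs 33; no covering selection beats 28.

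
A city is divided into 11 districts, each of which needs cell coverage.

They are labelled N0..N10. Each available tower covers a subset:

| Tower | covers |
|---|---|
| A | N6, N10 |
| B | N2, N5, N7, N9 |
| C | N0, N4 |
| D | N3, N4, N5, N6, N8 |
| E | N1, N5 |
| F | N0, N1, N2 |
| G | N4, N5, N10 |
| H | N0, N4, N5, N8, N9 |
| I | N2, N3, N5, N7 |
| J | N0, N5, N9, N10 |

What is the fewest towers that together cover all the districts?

Take {D, E, I, J}. Their union is {N0, N1, N2, N3, N4, N5, N6, N7, N8, N9, N10}, which is all 11 districts.
No 3 of the 10 towers cover everything (all 120 combinations miss at least one district), so 4 is optimal.

4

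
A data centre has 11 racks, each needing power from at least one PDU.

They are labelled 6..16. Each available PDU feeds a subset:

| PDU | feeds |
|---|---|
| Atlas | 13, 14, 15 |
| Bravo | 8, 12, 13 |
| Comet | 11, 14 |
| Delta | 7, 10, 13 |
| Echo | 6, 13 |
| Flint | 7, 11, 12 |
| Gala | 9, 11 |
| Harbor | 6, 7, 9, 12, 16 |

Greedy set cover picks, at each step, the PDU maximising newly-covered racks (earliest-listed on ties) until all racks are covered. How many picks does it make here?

5

Greedy: pick Harbor (covers 5 new) → pick Atlas (covers 3 new) → pick Bravo (covers 1 new) → pick Comet (covers 1 new) → pick Delta (covers 1 new). Total picks: 5.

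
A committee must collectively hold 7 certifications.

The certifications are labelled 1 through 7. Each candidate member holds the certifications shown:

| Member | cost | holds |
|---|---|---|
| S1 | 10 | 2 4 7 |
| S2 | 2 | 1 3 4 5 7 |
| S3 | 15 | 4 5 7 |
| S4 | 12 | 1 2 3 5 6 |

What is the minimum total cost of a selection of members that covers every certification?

S2, S4 together cover every certification (S2 ∪ S4 = {1, 2, 3, 4, 5, 6, 7}); total cost 2 + 12 = 14.
No covering selection has total cost below 14.

14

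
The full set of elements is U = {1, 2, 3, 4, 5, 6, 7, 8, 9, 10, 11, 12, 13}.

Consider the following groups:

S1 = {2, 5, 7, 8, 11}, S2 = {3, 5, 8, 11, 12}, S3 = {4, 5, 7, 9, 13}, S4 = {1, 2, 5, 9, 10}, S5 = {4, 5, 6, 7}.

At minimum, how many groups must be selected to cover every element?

S2 and S3 and S4 and S5 together: S2 ∪ S3 ∪ S4 ∪ S5 = {1, 2, 3, 4, 5, 6, 7, 8, 9, 10, 11, 12, 13} — every element is covered.
Only S5 contains 6, so S5 is forced; the remaining 9 elements need at least 3 more groups (each remaining group adds at most 4) — so at least 4 groups are needed, and 4 is optimal.

4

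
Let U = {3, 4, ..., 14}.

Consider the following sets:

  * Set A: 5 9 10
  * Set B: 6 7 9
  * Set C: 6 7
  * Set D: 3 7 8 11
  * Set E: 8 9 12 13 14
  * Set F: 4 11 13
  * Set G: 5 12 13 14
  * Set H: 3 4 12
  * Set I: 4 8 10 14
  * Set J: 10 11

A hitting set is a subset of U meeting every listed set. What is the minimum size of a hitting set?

The 4 items {3, 6, 10, 13} hit every set.
No choice of 3 items meets every set, so 4 is the minimum.

4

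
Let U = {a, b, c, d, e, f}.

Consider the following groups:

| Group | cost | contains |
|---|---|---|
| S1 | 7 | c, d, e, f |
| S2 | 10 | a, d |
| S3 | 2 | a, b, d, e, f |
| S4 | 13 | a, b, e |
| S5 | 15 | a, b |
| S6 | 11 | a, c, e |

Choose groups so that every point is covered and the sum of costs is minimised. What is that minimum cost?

S1, S3 together cover every point (S1 ∪ S3 = {a, b, c, d, e, f}); total cost 7 + 2 = 9.
No covering selection has total cost below 9.

9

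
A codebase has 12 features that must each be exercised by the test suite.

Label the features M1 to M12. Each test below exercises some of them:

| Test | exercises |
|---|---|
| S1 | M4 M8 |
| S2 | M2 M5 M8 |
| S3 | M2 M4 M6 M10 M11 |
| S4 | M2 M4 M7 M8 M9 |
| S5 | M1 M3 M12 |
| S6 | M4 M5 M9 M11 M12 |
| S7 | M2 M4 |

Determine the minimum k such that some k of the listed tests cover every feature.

4

S2 and S3 and S4 and S5 together: S2 ∪ S3 ∪ S4 ∪ S5 = {M1, M2, M3, M4, M5, M6, M7, M8, M9, M10, M11, M12} — every feature is covered.
Only S3 contains M6, so S3 is forced; the remaining 7 features need at least 3 more tests (each remaining test adds at most 3) — so at least 4 tests are needed, and 4 is optimal.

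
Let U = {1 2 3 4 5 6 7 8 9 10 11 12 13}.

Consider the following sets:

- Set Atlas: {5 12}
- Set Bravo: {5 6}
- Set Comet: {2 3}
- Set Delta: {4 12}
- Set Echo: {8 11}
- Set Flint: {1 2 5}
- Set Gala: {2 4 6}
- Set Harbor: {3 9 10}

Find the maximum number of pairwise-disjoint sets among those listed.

4

Atlas, Echo, Gala, Harbor are pairwise disjoint (Atlas={5,12}; Echo={8,11}; Gala={2,4,6}; Harbor={3,9,10}).
Every remaining set overlaps one of these, and no 5 of the listed sets are pairwise disjoint, so 4 is the maximum.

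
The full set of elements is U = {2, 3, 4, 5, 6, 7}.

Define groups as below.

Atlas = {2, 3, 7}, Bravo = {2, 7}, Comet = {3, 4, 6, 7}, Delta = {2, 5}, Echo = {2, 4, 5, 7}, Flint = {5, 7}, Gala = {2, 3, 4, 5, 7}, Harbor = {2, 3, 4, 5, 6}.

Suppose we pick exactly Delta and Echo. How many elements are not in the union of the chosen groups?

Union of Delta, Echo = {2, 4, 5, 7}.
Not covered: 3, 6 — 2 elements.

2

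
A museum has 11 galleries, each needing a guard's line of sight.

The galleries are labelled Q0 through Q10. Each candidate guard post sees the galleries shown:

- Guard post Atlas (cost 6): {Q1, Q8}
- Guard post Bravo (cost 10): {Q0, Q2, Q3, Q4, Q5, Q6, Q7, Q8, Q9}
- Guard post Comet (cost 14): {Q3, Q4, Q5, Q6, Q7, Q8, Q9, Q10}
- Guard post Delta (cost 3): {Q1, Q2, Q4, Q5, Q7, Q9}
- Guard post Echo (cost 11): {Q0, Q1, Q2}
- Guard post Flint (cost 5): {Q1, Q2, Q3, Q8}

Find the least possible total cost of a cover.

25

Comet, Echo together cover every gallery (Comet ∪ Echo = {Q0, Q1, Q2, Q3, Q4, Q5, Q6, Q7, Q8, Q9, Q10}); total cost 14 + 11 = 25.
The greedy pick Delta, Bravo, Comet costs 27; no covering selection beats 25.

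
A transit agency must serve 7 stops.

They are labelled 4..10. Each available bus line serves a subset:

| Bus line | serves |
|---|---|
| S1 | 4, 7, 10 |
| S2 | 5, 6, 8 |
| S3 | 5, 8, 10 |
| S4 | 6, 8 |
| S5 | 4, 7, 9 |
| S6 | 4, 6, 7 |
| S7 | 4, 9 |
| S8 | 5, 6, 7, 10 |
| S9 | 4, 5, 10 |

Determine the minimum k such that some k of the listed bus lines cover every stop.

3

S2 and S7 and S8 together: S2 ∪ S7 ∪ S8 = {4, 5, 6, 7, 8, 9, 10} — every stop is covered.
No 2 of the 9 bus lines cover everything (all 36 combinations miss at least one stop), so 3 is optimal.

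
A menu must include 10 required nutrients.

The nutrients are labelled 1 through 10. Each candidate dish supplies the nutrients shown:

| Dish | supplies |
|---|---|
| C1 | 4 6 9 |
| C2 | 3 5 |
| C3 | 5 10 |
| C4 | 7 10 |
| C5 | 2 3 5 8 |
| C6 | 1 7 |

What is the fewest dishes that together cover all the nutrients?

4

Take {C1, C3, C5, C6}. Their union is {1, 2, 3, 4, 5, 6, 7, 8, 9, 10}, which is all 10 nutrients.
No 3 of the 6 dishes cover everything (all 20 combinations miss at least one nutrient), so 4 is optimal.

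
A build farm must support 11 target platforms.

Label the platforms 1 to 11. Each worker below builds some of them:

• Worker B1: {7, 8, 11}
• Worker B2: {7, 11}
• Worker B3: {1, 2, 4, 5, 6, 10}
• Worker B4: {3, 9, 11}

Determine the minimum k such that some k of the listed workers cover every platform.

3

Take {B1, B3, B4}. Their union is {1, 2, 3, 4, 5, 6, 7, 8, 9, 10, 11}, which is all 11 platforms.
Only B3 contains 1, so B3 is forced; the remaining 5 platforms need at least 2 more workers (each remaining worker adds at most 3) — so at least 3 workers are needed, and 3 is optimal.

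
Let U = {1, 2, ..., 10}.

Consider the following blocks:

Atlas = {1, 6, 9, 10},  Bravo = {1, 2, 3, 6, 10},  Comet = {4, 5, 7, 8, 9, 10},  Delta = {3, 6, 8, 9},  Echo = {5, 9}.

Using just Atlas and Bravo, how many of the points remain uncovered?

Union of Atlas, Bravo = {1, 2, 3, 6, 9, 10}.
Not covered: 4, 5, 7, 8 — 4 points.

4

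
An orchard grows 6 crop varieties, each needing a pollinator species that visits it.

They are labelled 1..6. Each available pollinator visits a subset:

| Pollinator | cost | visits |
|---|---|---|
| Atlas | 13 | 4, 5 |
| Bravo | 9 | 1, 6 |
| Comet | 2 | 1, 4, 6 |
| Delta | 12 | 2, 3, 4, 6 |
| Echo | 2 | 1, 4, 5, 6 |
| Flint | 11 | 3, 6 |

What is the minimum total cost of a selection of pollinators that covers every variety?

14

Delta, Echo together cover every variety (Delta ∪ Echo = {1, 2, 3, 4, 5, 6}); total cost 12 + 2 = 14.
No covering selection has total cost below 14.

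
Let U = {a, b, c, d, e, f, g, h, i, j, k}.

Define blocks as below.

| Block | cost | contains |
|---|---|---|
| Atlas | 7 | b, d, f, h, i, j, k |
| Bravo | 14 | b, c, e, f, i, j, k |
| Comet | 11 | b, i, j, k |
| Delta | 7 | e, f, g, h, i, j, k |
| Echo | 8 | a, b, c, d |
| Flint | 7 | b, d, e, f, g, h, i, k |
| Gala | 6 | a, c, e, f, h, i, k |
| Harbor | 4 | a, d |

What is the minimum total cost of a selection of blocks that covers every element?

15

Delta, Echo together cover every element (Delta ∪ Echo = {a, b, c, d, e, f, g, h, i, j, k}); total cost 7 + 8 = 15.
The greedy pick Gala, Atlas, Delta costs 20; no covering selection beats 15.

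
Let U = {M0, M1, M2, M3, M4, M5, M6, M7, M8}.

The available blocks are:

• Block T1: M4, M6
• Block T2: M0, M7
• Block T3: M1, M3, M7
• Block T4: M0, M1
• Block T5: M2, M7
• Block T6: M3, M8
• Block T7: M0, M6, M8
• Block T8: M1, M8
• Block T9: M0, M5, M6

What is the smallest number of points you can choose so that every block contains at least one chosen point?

Take H = {M1, M3, M6, M7}. Each listed block contains at least one of these, so H is a hitting set of size 4.
The blocks T1, T4, T5, T6 are pairwise disjoint, so any hitting set needs a separate point for each — at least 4. Hence 4 is optimal.

4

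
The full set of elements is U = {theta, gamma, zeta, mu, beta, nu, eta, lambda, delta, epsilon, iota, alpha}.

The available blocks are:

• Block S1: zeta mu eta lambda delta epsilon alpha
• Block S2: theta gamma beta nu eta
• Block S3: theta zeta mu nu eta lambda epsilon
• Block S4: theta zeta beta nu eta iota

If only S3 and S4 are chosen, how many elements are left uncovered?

3

Union of S3, S4 = {theta, zeta, mu, beta, nu, eta, lambda, epsilon, iota}.
Not covered: gamma, delta, alpha — 3 elements.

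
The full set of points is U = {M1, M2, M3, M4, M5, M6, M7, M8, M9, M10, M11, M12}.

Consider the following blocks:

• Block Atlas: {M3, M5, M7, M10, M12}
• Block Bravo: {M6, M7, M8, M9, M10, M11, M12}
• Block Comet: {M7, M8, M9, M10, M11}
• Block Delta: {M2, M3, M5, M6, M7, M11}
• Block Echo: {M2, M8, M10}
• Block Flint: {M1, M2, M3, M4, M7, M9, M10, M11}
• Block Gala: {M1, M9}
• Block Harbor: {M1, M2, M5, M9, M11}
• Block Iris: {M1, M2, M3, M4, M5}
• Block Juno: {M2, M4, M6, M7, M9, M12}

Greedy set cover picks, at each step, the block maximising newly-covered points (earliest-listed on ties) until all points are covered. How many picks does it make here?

3

Greedy: pick Flint (covers 8 new) → pick Bravo (covers 3 new) → pick Atlas (covers 1 new). Total picks: 3.
(The true minimum cover uses only 2 blocks, so greedy is not optimal here.)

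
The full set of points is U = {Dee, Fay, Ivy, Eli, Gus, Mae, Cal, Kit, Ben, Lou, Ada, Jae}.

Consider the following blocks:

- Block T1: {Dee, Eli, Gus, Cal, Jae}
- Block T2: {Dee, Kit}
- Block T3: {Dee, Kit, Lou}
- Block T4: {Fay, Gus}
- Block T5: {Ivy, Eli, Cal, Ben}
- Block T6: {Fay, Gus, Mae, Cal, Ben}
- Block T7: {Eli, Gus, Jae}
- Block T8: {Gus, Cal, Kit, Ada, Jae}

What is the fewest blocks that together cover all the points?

4

Take {T3, T5, T6, T8}. Their union is {Dee, Fay, Ivy, Eli, Gus, Mae, Cal, Kit, Ben, Lou, Ada, Jae}, which is all 12 points.
Only T6 contains Mae, so T6 is forced; the remaining 7 points need at least 3 more blocks (each remaining block adds at most 3) — so at least 4 blocks are needed, and 4 is optimal.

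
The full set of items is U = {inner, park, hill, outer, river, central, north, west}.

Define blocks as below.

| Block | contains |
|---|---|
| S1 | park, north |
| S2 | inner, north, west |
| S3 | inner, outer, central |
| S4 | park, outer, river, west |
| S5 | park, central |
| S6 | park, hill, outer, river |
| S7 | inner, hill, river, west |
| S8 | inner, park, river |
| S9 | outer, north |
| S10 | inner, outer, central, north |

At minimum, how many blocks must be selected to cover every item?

3

S6 and S7 and S10 together: S6 ∪ S7 ∪ S10 = {inner, park, hill, outer, river, central, north, west} — every item is covered.
No 2 of the 10 blocks cover everything (all 45 combinations miss at least one item), so 3 is optimal.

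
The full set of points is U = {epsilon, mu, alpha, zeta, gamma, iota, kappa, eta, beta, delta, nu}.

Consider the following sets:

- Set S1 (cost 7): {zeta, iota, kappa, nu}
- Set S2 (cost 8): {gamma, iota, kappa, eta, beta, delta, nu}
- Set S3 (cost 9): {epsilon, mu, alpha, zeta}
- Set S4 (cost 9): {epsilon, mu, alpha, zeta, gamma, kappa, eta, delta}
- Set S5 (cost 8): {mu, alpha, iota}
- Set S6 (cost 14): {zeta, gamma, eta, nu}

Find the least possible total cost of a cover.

17

S2, S4 together cover every point (S2 ∪ S4 = {epsilon, mu, alpha, zeta, gamma, iota, kappa, eta, beta, delta, nu}); total cost 8 + 9 = 17.
No covering selection has total cost below 17.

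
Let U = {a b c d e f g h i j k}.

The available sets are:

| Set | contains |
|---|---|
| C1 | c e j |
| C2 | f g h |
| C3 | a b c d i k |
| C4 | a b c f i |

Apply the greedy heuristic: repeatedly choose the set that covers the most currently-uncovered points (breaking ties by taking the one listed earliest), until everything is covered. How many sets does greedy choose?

3

Greedy: pick C3 (covers 6 new) → pick C2 (covers 3 new) → pick C1 (covers 2 new). Total picks: 3.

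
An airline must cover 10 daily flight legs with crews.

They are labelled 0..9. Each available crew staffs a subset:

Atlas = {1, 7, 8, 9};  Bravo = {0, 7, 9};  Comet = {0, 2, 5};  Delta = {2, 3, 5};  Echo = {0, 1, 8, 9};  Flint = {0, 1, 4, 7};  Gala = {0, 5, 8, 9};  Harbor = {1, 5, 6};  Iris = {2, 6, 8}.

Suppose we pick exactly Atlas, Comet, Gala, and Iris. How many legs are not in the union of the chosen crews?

2

Union of Atlas, Comet, Gala, Iris = {0, 1, 2, 5, 6, 7, 8, 9}.
Not covered: 3, 4 — 2 legs.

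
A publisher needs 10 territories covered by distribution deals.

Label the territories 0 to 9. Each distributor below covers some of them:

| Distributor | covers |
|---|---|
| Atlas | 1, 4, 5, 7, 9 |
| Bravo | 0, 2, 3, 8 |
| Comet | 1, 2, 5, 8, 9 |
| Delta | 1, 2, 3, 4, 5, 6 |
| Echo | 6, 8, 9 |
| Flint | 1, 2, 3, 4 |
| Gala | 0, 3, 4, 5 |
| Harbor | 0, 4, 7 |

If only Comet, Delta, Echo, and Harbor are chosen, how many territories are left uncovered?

Union of Comet, Delta, Echo, Harbor = {0, 1, 2, 3, 4, 5, 6, 7, 8, 9} — that's every territory, so 0 are uncovered.

0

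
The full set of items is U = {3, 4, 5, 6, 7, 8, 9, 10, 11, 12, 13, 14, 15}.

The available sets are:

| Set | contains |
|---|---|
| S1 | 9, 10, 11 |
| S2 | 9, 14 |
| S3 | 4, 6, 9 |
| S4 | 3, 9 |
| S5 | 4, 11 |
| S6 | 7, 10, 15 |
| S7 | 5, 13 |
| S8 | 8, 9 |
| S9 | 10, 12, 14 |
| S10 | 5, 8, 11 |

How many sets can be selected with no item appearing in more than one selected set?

S4, S5, S6, S7 are pairwise disjoint (S4={3,9}; S5={4,11}; S6={7,10,15}; S7={5,13}).
Every remaining set overlaps one of these, and no 5 of the listed sets are pairwise disjoint, so 4 is the maximum.

4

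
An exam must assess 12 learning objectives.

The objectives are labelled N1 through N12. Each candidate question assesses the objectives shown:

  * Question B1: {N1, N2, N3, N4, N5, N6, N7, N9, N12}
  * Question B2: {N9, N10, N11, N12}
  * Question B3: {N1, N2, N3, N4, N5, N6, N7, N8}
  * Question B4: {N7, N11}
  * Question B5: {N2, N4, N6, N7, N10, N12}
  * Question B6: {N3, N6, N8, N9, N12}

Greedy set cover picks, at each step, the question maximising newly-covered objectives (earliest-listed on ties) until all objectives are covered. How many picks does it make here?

Greedy: pick B1 (covers 9 new) → pick B2 (covers 2 new) → pick B3 (covers 1 new). Total picks: 3.
(The true minimum cover uses only 2 questions, so greedy is not optimal here.)

3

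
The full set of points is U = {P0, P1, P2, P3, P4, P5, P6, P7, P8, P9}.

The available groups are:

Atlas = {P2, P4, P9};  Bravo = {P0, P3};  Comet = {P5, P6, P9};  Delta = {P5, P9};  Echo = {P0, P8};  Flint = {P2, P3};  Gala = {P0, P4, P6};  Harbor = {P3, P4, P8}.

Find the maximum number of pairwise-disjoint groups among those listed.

3

Comet, Echo, Flint are pairwise disjoint (Comet={P5,P6,P9}; Echo={P0,P8}; Flint={P2,P3}).
Every remaining group overlaps one of these, and no 4 of the listed groups are pairwise disjoint, so 3 is the maximum.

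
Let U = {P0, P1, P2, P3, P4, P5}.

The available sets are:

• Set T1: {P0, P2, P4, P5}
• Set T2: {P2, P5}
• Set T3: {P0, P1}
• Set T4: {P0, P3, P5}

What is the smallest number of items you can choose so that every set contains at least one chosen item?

H = {P1, P5} meets every set (each contains at least one member of H), and |H| = 2.
The sets T2, T3 are pairwise disjoint, so any hitting set needs a separate item for each — at least 2. Hence 2 is optimal.

2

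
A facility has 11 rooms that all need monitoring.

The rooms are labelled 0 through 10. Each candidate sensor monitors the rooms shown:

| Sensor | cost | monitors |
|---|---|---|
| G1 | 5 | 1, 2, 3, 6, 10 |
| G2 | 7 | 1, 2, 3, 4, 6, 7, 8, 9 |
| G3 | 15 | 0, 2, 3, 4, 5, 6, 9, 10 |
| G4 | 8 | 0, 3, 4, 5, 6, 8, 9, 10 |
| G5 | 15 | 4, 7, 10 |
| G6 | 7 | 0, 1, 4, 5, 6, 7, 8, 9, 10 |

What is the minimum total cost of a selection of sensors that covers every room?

G1, G6 together cover every room (G1 ∪ G6 = {0, 1, 2, 3, 4, 5, 6, 7, 8, 9, 10}); total cost 5 + 7 = 12.
No covering selection has total cost below 12.

12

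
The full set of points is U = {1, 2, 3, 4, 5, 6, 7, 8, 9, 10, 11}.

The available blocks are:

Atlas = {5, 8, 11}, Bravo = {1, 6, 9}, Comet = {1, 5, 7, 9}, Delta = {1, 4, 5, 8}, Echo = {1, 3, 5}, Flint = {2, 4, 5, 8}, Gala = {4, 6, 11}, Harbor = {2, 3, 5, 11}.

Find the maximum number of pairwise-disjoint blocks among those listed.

Comet, Gala are pairwise disjoint (Comet={1,5,7,9}; Gala={4,6,11}).
Every remaining block overlaps one of these, and no 3 of the listed blocks are pairwise disjoint, so 2 is the maximum.

2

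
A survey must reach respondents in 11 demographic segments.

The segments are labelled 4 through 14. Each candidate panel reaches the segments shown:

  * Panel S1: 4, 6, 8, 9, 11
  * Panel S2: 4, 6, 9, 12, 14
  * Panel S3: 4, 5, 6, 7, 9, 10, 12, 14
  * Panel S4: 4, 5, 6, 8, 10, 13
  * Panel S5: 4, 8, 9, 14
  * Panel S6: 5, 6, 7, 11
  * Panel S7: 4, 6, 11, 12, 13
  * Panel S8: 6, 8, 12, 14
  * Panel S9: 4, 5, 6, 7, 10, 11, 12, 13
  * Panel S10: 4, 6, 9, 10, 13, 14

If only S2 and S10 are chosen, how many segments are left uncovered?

Union of S2, S10 = {4, 6, 9, 10, 12, 13, 14}.
Not covered: 5, 7, 8, 11 — 4 segments.

4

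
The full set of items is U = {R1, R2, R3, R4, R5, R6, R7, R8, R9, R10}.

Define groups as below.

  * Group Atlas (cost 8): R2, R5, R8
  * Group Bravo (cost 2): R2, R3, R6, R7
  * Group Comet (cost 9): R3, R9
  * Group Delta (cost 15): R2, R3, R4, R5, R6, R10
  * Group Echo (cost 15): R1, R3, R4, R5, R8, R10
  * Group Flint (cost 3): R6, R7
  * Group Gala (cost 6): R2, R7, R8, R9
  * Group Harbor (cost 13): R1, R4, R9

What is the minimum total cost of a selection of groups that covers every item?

23

Bravo, Echo, Gala together cover every item (Bravo ∪ Echo ∪ Gala = {R1, R2, R3, R4, R5, R6, R7, R8, R9, R10}); total cost 2 + 15 + 6 = 23.
No covering selection has total cost below 23.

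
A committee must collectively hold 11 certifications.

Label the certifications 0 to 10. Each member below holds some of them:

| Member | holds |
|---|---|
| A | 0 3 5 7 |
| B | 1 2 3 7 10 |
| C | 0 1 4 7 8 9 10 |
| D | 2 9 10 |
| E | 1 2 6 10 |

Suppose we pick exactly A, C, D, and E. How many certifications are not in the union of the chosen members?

0

Union of A, C, D, E = {0, 1, 2, 3, 4, 5, 6, 7, 8, 9, 10} — that's every certification, so 0 are uncovered.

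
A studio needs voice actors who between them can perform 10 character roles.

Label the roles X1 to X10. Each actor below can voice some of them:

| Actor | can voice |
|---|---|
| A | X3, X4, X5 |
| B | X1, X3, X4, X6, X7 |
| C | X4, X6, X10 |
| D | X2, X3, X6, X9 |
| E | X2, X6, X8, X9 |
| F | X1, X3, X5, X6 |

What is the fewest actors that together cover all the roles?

A and B and C and E together: A ∪ B ∪ C ∪ E = {X1, X2, X3, X4, X5, X6, X7, X8, X9, X10} — every role is covered.
Only C contains X10, so C is forced; the remaining 7 roles need at least 3 more actors (each remaining actor adds at most 3) — so at least 4 actors are needed, and 4 is optimal.

4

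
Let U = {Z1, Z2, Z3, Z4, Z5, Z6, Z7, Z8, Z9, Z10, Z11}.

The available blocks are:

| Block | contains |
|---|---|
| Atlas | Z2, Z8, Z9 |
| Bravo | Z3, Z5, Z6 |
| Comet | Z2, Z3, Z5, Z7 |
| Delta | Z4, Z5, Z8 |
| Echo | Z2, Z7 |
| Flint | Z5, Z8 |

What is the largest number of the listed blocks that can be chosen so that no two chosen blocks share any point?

2

Echo, Flint are pairwise disjoint (Echo={Z2,Z7}; Flint={Z5,Z8}).
Every remaining block overlaps one of these, and no 3 of the listed blocks are pairwise disjoint, so 2 is the maximum.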